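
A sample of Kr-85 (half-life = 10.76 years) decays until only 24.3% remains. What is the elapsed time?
t = t½ × log₂(N₀/N) = 21.96 years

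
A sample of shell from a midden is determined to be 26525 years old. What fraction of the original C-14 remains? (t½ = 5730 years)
N/N₀ = (1/2)^(t/t½) = 0.04041 = 4.04%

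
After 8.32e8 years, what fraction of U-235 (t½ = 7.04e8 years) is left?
N/N₀ = (1/2)^(t/t½) = 0.4408 = 44.1%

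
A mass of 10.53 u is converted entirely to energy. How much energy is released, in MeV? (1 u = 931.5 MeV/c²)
E = mc² = 9809 MeV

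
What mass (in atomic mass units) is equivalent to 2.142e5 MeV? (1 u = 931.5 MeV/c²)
m = E/c² = 230 u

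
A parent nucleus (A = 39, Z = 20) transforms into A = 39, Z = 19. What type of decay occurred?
ΔA = 0, ΔZ = -1 ⇒ beta-plus decay (β⁺) or electron capture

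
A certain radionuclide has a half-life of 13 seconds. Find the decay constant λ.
λ = ln(2)/t½ = 0.05332 second⁻¹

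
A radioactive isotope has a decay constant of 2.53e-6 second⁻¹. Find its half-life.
t½ = ln(2)/λ = 2.74e5 seconds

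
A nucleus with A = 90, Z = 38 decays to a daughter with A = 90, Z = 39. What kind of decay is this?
ΔA = 0, ΔZ = +1 ⇒ beta-minus decay (β⁻)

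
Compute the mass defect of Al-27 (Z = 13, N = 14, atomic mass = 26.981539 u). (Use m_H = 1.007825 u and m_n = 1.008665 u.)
Δm = Z·m_H + N·m_n − M = 0.2415 u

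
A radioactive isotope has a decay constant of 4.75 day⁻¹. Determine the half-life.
t½ = ln(2)/λ = 0.1459 days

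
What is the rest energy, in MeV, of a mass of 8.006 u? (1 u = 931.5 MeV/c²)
E = mc² = 7458 MeV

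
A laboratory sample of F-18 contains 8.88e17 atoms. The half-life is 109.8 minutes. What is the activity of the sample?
A = λN = 5.606e15 decays/minute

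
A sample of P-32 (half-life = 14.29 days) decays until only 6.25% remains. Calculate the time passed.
t = t½ × log₂(N₀/N) = 57.16 days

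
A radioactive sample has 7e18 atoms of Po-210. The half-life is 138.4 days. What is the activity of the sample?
A = λN = 3.506e16 decays/day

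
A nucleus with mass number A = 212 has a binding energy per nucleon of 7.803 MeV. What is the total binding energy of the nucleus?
B.E. = 7.803 × 212 = 1654 MeV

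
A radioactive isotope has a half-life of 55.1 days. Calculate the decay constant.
λ = ln(2)/t½ = 0.01258 day⁻¹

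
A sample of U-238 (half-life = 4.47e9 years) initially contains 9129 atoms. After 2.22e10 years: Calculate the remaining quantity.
N = N₀(1/2)^(t/t½) = 292 atoms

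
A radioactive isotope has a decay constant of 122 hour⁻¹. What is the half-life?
t½ = ln(2)/λ = 0.005682 hours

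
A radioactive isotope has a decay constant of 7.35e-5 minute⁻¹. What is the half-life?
t½ = ln(2)/λ = 9431 minutes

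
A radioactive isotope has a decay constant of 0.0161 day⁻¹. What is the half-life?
t½ = ln(2)/λ = 43.05 days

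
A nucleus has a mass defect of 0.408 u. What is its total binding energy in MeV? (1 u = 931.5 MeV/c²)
B.E. = Δm × 931.5 = 380.1 MeV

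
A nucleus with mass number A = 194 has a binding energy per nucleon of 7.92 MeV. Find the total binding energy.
B.E. = 7.92 × 194 = 1536 MeV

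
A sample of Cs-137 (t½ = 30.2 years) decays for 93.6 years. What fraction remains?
N/N₀ = (1/2)^(t/t½) = 0.1167 = 11.7%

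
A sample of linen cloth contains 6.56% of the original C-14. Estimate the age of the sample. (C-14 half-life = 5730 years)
Age = t½ × log₂(1/ratio) = 22520 years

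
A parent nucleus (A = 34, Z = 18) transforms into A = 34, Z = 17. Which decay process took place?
ΔA = 0, ΔZ = -1 ⇒ beta-plus decay (β⁺) or electron capture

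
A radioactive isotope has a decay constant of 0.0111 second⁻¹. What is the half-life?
t½ = ln(2)/λ = 62.45 seconds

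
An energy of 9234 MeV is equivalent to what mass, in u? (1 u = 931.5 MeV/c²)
m = E/c² = 9.913 u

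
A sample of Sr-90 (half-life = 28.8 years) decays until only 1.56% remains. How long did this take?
t = t½ × log₂(N₀/N) = 172.9 years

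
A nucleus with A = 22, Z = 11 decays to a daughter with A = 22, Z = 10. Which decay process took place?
ΔA = 0, ΔZ = -1 ⇒ beta-plus decay (β⁺) or electron capture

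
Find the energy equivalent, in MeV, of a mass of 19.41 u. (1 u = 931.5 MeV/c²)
E = mc² = 18080 MeV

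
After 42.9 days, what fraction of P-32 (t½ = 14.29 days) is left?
N/N₀ = (1/2)^(t/t½) = 0.1248 = 12.5%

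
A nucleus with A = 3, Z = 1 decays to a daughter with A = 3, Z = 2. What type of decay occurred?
ΔA = 0, ΔZ = +1 ⇒ beta-minus decay (β⁻)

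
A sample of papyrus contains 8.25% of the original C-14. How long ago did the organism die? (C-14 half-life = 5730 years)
Age = t½ × log₂(1/ratio) = 20620 years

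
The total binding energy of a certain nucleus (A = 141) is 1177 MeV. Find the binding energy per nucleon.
B.E./A = 1177/141 = 8.348 MeV/nucleon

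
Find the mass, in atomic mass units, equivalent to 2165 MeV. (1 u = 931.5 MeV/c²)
m = E/c² = 2.324 u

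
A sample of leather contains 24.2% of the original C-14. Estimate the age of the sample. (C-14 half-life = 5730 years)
Age = t½ × log₂(1/ratio) = 11730 years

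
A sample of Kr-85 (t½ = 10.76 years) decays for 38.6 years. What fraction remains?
N/N₀ = (1/2)^(t/t½) = 0.08319 = 8.32%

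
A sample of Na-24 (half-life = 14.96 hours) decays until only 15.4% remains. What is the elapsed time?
t = t½ × log₂(N₀/N) = 40.38 hours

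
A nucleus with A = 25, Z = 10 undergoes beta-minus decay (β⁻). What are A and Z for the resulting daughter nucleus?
Daughter: A = 25, Z = 11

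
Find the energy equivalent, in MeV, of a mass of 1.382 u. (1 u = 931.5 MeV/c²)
E = mc² = 1287 MeV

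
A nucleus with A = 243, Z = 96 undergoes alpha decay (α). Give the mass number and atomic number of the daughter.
Daughter: A = 239, Z = 94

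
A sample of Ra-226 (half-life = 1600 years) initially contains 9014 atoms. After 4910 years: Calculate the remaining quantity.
N = N₀(1/2)^(t/t½) = 1074 atoms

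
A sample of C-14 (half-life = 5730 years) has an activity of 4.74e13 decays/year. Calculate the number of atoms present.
N = A/λ = 3.918e17 atoms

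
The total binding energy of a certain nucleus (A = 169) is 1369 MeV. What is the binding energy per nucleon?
B.E./A = 1369/169 = 8.101 MeV/nucleon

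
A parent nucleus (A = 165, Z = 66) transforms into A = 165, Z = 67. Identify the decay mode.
ΔA = 0, ΔZ = +1 ⇒ beta-minus decay (β⁻)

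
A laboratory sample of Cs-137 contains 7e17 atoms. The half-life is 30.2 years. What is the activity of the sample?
A = λN = 1.607e16 decays/year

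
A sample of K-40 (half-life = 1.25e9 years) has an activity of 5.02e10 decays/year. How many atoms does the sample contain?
N = A/λ = 9.053e19 atoms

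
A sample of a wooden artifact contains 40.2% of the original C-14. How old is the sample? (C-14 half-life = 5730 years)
Age = t½ × log₂(1/ratio) = 7533 years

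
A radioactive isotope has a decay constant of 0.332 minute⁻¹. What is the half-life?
t½ = ln(2)/λ = 2.088 minutes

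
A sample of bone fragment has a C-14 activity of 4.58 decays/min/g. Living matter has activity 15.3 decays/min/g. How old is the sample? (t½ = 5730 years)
Age = t½ × log₂(A₀/A) = 9971 years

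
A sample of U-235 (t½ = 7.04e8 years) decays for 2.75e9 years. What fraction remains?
N/N₀ = (1/2)^(t/t½) = 0.0667 = 6.67%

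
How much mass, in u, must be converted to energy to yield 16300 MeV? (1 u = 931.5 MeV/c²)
m = E/c² = 17.5 u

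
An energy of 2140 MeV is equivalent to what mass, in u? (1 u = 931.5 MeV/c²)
m = E/c² = 2.297 u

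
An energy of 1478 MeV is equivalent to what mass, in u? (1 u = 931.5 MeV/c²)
m = E/c² = 1.587 u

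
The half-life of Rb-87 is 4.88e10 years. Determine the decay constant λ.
λ = ln(2)/t½ = 1.42e-11 year⁻¹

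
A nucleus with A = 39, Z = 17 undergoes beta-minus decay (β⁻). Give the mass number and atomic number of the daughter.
Daughter: A = 39, Z = 18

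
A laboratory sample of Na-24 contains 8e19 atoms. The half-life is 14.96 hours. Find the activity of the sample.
A = λN = 3.707e18 decays/hour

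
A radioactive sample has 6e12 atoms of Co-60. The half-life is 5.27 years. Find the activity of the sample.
A = λN = 7.892e11 decays/year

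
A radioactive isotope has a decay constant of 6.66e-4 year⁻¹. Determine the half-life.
t½ = ln(2)/λ = 1041 years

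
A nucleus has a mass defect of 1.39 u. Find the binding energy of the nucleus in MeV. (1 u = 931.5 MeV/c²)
B.E. = Δm × 931.5 = 1295 MeV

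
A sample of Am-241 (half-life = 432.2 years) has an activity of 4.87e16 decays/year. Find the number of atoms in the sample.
N = A/λ = 3.037e19 atoms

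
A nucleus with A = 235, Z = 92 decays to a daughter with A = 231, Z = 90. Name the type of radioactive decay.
ΔA = -4, ΔZ = -2 ⇒ alpha decay (α)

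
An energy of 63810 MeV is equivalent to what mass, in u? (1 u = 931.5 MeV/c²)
m = E/c² = 68.5 u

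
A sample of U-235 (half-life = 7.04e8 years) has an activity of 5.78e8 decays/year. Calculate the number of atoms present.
N = A/λ = 5.87e17 atoms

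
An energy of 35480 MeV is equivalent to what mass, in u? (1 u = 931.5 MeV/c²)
m = E/c² = 38.09 u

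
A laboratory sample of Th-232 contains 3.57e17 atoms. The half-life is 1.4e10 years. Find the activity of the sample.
A = λN = 1.768e7 decays/year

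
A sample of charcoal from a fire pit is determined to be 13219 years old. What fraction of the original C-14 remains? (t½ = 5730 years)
N/N₀ = (1/2)^(t/t½) = 0.2021 = 20.2%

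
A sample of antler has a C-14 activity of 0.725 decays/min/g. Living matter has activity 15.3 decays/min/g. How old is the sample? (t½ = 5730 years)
Age = t½ × log₂(A₀/A) = 25210 years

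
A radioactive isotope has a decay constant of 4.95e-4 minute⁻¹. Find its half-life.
t½ = ln(2)/λ = 1400 minutes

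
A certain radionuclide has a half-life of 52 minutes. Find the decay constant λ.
λ = ln(2)/t½ = 0.01333 minute⁻¹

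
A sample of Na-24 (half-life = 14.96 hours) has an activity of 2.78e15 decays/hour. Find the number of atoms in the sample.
N = A/λ = 6e16 atoms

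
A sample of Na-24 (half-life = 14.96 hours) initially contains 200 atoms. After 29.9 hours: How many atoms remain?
N = N₀(1/2)^(t/t½) = 50.05 atoms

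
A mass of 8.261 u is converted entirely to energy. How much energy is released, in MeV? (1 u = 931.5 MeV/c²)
E = mc² = 7695 MeV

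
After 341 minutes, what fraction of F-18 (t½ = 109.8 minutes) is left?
N/N₀ = (1/2)^(t/t½) = 0.1162 = 11.6%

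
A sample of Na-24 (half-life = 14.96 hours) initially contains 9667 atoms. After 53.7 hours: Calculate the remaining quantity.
N = N₀(1/2)^(t/t½) = 803 atoms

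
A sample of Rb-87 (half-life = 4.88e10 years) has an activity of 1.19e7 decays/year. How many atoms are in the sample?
N = A/λ = 8.378e17 atoms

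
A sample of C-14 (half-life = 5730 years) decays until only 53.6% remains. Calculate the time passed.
t = t½ × log₂(N₀/N) = 5155 years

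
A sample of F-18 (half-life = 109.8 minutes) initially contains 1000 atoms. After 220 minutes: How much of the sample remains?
N = N₀(1/2)^(t/t½) = 249.4 atoms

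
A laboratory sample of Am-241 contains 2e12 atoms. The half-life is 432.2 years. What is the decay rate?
A = λN = 3.208e9 decays/year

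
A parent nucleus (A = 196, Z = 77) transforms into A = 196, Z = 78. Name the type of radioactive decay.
ΔA = 0, ΔZ = +1 ⇒ beta-minus decay (β⁻)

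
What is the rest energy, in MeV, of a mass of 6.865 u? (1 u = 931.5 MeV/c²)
E = mc² = 6395 MeV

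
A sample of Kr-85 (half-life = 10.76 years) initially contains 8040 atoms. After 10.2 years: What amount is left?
N = N₀(1/2)^(t/t½) = 4168 atoms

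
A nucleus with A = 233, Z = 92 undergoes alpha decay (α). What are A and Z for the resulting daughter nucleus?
Daughter: A = 229, Z = 90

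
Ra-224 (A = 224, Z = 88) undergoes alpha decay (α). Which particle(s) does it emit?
α particle = ⁴₂He (2 protons + 2 neutrons)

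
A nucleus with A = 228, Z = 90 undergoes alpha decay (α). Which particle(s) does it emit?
α particle = ⁴₂He (2 protons + 2 neutrons)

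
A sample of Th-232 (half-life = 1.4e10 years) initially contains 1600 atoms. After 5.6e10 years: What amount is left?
N = N₀(1/2)^(t/t½) = 100 atoms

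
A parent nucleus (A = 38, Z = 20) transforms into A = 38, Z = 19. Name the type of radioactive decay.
ΔA = 0, ΔZ = -1 ⇒ beta-plus decay (β⁺) or electron capture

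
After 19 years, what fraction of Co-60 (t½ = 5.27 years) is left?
N/N₀ = (1/2)^(t/t½) = 0.08217 = 8.22%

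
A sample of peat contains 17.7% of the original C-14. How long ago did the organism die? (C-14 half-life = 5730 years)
Age = t½ × log₂(1/ratio) = 14310 years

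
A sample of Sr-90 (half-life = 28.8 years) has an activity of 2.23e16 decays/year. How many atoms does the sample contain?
N = A/λ = 9.266e17 atoms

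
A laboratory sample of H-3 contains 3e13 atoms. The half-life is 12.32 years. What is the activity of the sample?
A = λN = 1.688e12 decays/year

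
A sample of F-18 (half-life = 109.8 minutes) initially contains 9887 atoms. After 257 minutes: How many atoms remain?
N = N₀(1/2)^(t/t½) = 1952 atoms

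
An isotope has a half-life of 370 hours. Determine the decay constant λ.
λ = ln(2)/t½ = 0.001873 hour⁻¹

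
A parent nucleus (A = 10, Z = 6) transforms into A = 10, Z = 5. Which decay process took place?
ΔA = 0, ΔZ = -1 ⇒ beta-plus decay (β⁺) or electron capture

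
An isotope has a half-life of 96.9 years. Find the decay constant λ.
λ = ln(2)/t½ = 0.007153 year⁻¹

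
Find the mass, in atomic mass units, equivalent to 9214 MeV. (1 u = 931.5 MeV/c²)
m = E/c² = 9.892 u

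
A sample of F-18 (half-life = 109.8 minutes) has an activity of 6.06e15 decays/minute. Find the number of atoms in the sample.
N = A/λ = 9.6e17 atoms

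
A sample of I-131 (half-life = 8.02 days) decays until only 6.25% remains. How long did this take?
t = t½ × log₂(N₀/N) = 32.08 days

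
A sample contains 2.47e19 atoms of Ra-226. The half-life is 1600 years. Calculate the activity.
A = λN = 1.07e16 decays/year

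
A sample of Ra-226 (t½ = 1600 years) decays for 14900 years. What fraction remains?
N/N₀ = (1/2)^(t/t½) = 0.001573 = 0.157%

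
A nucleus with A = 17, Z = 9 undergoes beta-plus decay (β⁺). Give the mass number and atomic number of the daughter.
Daughter: A = 17, Z = 8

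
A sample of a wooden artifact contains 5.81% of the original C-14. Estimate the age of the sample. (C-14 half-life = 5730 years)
Age = t½ × log₂(1/ratio) = 23520 years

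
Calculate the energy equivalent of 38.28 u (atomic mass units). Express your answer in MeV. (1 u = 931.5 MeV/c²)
E = mc² = 35660 MeV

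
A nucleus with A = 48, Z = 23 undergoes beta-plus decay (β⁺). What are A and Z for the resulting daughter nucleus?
Daughter: A = 48, Z = 22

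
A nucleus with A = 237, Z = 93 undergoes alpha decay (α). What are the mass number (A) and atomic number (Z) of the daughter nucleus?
Daughter: A = 233, Z = 91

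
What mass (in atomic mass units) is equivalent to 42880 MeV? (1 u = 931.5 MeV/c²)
m = E/c² = 46.03 u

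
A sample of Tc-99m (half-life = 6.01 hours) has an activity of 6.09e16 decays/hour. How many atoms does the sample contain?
N = A/λ = 5.28e17 atoms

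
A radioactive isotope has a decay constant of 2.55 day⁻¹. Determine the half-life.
t½ = ln(2)/λ = 0.2718 days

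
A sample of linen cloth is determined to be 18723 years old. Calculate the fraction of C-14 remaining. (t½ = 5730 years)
N/N₀ = (1/2)^(t/t½) = 0.1038 = 10.4%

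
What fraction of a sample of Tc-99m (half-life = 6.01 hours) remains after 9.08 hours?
N/N₀ = (1/2)^(t/t½) = 0.3509 = 35.1%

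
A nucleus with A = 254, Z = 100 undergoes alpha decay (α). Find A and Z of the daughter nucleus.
Daughter: A = 250, Z = 98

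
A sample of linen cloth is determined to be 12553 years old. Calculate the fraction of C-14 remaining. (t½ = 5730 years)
N/N₀ = (1/2)^(t/t½) = 0.219 = 21.9%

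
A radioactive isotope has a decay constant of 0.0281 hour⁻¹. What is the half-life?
t½ = ln(2)/λ = 24.67 hours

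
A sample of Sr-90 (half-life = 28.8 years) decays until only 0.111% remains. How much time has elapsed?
t = t½ × log₂(N₀/N) = 282.7 years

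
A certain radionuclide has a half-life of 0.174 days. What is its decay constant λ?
λ = ln(2)/t½ = 3.984 day⁻¹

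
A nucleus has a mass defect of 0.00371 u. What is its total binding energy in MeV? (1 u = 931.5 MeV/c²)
B.E. = Δm × 931.5 = 3.456 MeV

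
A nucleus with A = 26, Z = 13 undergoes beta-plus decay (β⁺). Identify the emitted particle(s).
β⁺: positron (e⁺) + neutrino (νₑ)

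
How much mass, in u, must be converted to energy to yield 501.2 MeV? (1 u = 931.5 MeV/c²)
m = E/c² = 0.5381 u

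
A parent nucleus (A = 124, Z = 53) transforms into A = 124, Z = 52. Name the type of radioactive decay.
ΔA = 0, ΔZ = -1 ⇒ beta-plus decay (β⁺) or electron capture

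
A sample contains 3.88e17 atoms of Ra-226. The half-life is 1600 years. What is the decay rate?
A = λN = 1.681e14 decays/year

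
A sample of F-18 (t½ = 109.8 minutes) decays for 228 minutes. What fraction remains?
N/N₀ = (1/2)^(t/t½) = 0.2371 = 23.7%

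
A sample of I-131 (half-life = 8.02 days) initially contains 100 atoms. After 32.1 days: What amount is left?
N = N₀(1/2)^(t/t½) = 6.239 atoms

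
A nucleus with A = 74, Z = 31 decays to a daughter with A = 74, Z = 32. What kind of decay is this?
ΔA = 0, ΔZ = +1 ⇒ beta-minus decay (β⁻)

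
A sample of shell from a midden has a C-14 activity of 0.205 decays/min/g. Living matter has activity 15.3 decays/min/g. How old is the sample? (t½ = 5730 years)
Age = t½ × log₂(A₀/A) = 35650 years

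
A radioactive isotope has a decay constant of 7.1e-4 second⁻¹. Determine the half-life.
t½ = ln(2)/λ = 976.3 seconds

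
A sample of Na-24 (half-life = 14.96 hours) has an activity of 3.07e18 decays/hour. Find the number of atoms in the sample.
N = A/λ = 6.626e19 atoms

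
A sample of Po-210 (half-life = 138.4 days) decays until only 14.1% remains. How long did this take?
t = t½ × log₂(N₀/N) = 391.2 days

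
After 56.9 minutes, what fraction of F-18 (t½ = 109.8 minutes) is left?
N/N₀ = (1/2)^(t/t½) = 0.6982 = 69.8%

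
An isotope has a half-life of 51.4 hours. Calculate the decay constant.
λ = ln(2)/t½ = 0.01349 hour⁻¹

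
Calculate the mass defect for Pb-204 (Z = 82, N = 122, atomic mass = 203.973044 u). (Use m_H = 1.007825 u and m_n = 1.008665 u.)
Δm = Z·m_H + N·m_n − M = 1.726 u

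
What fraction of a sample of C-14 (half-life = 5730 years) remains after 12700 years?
N/N₀ = (1/2)^(t/t½) = 0.2152 = 21.5%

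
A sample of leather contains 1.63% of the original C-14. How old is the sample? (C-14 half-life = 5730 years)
Age = t½ × log₂(1/ratio) = 34030 years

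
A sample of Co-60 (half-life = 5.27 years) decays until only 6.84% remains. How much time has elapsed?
t = t½ × log₂(N₀/N) = 20.39 years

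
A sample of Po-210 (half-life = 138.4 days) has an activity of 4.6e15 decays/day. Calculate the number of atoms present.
N = A/λ = 9.185e17 atoms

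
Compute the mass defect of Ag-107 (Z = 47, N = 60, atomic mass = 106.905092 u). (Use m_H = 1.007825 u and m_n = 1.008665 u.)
Δm = Z·m_H + N·m_n − M = 0.9826 u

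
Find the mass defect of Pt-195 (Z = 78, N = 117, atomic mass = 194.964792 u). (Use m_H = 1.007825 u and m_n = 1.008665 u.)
Δm = Z·m_H + N·m_n − M = 1.659 u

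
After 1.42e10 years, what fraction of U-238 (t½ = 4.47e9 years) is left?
N/N₀ = (1/2)^(t/t½) = 0.1106 = 11.1%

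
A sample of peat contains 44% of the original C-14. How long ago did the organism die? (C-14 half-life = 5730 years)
Age = t½ × log₂(1/ratio) = 6787 years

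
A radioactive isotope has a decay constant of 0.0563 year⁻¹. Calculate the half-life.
t½ = ln(2)/λ = 12.31 years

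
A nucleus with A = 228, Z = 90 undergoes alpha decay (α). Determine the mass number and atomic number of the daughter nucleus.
Daughter: A = 224, Z = 88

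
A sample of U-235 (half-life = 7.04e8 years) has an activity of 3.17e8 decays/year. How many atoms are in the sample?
N = A/λ = 3.22e17 atoms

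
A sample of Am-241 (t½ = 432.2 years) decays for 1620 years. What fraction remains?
N/N₀ = (1/2)^(t/t½) = 0.07441 = 7.44%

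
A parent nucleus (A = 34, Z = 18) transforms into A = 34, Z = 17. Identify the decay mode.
ΔA = 0, ΔZ = -1 ⇒ beta-plus decay (β⁺) or electron capture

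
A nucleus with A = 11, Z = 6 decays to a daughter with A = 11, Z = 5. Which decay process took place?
ΔA = 0, ΔZ = -1 ⇒ beta-plus decay (β⁺) or electron capture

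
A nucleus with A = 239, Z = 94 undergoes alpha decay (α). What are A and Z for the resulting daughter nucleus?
Daughter: A = 235, Z = 92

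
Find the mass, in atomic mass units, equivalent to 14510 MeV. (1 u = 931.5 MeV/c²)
m = E/c² = 15.58 u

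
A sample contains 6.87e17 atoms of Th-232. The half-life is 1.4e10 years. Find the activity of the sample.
A = λN = 3.401e7 decays/year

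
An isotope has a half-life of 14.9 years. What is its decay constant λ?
λ = ln(2)/t½ = 0.04652 year⁻¹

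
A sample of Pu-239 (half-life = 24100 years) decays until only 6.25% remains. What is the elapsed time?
t = t½ × log₂(N₀/N) = 96400 years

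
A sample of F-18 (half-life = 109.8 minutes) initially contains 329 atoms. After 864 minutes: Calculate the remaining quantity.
N = N₀(1/2)^(t/t½) = 1.407 atoms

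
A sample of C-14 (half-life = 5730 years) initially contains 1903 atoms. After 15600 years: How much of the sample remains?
N = N₀(1/2)^(t/t½) = 288.3 atoms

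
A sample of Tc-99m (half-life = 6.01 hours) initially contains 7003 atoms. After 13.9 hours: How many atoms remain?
N = N₀(1/2)^(t/t½) = 1409 atoms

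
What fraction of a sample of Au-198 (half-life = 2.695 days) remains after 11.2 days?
N/N₀ = (1/2)^(t/t½) = 0.0561 = 5.61%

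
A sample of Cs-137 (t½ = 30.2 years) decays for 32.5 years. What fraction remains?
N/N₀ = (1/2)^(t/t½) = 0.4743 = 47.4%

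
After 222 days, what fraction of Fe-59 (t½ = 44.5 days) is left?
N/N₀ = (1/2)^(t/t½) = 0.03149 = 3.15%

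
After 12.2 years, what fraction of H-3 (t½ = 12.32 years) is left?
N/N₀ = (1/2)^(t/t½) = 0.5034 = 50.3%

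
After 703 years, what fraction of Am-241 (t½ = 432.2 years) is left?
N/N₀ = (1/2)^(t/t½) = 0.3239 = 32.4%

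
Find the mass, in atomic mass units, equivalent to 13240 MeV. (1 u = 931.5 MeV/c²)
m = E/c² = 14.21 u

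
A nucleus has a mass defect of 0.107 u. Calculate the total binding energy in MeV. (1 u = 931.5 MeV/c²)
B.E. = Δm × 931.5 = 99.67 MeV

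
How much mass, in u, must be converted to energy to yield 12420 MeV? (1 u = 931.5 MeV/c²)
m = E/c² = 13.33 u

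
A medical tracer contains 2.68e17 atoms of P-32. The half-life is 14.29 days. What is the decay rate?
A = λN = 1.3e16 decays/day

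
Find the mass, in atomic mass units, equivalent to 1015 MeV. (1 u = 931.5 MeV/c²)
m = E/c² = 1.09 u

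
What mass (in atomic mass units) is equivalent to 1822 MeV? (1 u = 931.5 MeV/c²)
m = E/c² = 1.956 u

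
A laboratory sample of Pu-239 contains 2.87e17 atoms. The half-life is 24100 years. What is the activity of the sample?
A = λN = 8.254e12 decays/year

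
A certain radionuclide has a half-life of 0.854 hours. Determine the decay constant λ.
λ = ln(2)/t½ = 0.8116 hour⁻¹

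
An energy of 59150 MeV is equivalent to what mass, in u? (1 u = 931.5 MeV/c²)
m = E/c² = 63.5 u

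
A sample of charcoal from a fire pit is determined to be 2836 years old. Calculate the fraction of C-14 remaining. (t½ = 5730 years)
N/N₀ = (1/2)^(t/t½) = 0.7096 = 71%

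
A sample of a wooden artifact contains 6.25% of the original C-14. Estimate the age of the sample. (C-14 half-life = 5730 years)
Age = t½ × log₂(1/ratio) = 22920 years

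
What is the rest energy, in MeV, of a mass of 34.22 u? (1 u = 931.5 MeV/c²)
E = mc² = 31880 MeV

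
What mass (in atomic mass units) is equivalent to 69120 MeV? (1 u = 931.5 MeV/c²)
m = E/c² = 74.2 u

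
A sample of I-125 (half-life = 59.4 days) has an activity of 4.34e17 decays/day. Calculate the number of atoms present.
N = A/λ = 3.719e19 atoms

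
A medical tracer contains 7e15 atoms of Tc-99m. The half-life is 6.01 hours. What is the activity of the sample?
A = λN = 8.073e14 decays/hour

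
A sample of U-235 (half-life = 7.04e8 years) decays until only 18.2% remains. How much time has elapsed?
t = t½ × log₂(N₀/N) = 1.73e9 years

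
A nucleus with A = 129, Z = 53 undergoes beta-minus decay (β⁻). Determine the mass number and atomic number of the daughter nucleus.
Daughter: A = 129, Z = 54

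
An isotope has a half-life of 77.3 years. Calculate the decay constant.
λ = ln(2)/t½ = 0.008967 year⁻¹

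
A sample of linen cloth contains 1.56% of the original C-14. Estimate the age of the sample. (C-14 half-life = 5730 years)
Age = t½ × log₂(1/ratio) = 34390 years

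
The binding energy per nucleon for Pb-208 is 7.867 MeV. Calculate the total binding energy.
B.E. = 7.867 × 208 = 1636 MeV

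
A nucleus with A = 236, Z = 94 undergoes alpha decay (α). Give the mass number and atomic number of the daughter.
Daughter: A = 232, Z = 92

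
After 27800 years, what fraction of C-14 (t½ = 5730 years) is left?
N/N₀ = (1/2)^(t/t½) = 0.03463 = 3.46%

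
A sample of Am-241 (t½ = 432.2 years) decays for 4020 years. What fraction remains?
N/N₀ = (1/2)^(t/t½) = 0.001585 = 0.159%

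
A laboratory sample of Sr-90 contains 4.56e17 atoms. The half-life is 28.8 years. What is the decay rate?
A = λN = 1.097e16 decays/year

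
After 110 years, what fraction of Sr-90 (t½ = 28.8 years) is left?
N/N₀ = (1/2)^(t/t½) = 0.07083 = 7.08%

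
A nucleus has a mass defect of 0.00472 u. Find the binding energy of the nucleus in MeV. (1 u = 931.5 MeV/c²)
B.E. = Δm × 931.5 = 4.397 MeV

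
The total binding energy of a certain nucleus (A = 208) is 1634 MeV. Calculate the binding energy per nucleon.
B.E./A = 1634/208 = 7.856 MeV/nucleon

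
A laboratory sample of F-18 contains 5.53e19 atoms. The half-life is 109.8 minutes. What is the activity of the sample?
A = λN = 3.491e17 decays/minute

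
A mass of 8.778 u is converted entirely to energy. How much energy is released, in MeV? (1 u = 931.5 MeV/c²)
E = mc² = 8177 MeV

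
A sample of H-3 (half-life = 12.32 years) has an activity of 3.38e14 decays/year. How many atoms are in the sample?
N = A/λ = 6.008e15 atoms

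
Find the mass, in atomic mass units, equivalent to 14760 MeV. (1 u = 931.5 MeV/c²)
m = E/c² = 15.85 u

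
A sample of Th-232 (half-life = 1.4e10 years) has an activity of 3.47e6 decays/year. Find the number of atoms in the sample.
N = A/λ = 7.009e16 atoms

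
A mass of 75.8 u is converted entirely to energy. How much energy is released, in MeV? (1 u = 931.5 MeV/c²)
E = mc² = 70610 MeV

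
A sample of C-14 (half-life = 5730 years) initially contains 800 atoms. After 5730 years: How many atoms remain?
N = N₀(1/2)^(t/t½) = 400 atoms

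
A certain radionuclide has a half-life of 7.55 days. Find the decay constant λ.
λ = ln(2)/t½ = 0.09181 day⁻¹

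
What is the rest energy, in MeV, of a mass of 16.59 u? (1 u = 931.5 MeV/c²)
E = mc² = 15450 MeV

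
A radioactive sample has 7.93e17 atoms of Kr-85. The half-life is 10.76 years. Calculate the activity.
A = λN = 5.108e16 decays/year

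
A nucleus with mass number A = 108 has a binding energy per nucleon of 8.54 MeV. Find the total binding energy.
B.E. = 8.54 × 108 = 922.3 MeV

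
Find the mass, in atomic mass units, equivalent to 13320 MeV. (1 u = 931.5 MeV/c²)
m = E/c² = 14.3 u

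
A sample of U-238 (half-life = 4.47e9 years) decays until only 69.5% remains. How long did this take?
t = t½ × log₂(N₀/N) = 2.346e9 years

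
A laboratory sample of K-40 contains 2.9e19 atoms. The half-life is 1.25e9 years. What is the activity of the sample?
A = λN = 1.608e10 decays/year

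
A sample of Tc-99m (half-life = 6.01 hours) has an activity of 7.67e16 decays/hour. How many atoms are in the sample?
N = A/λ = 6.65e17 atoms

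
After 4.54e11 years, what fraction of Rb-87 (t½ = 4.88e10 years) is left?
N/N₀ = (1/2)^(t/t½) = 0.001583 = 0.158%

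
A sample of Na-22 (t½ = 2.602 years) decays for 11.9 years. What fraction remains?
N/N₀ = (1/2)^(t/t½) = 0.042 = 4.2%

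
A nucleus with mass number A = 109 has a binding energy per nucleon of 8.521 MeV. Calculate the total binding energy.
B.E. = 8.521 × 109 = 928.8 MeV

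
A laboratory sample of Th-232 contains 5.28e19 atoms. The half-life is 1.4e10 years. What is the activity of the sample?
A = λN = 2.614e9 decays/year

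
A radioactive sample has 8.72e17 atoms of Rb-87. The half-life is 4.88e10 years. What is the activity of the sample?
A = λN = 1.239e7 decays/year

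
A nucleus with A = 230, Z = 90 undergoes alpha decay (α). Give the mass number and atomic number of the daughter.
Daughter: A = 226, Z = 88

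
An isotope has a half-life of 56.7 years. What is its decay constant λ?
λ = ln(2)/t½ = 0.01222 year⁻¹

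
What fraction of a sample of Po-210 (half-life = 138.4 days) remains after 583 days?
N/N₀ = (1/2)^(t/t½) = 0.05394 = 5.39%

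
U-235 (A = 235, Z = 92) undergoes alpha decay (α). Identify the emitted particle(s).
α particle = ⁴₂He (2 protons + 2 neutrons)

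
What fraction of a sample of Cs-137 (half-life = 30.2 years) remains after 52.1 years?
N/N₀ = (1/2)^(t/t½) = 0.3025 = 30.2%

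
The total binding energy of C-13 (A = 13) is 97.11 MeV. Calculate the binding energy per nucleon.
B.E./A = 97.11/13 = 7.47 MeV/nucleon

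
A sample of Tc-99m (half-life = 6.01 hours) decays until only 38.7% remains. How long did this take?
t = t½ × log₂(N₀/N) = 8.231 hours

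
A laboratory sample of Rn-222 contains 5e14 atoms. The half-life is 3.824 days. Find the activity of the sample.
A = λN = 9.063e13 decays/day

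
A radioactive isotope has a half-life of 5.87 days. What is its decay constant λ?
λ = ln(2)/t½ = 0.1181 day⁻¹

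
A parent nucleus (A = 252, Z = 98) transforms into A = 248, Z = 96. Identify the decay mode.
ΔA = -4, ΔZ = -2 ⇒ alpha decay (α)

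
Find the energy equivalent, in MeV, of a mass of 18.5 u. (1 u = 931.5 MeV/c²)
E = mc² = 17230 MeV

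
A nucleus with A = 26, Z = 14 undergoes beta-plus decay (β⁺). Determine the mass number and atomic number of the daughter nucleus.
Daughter: A = 26, Z = 13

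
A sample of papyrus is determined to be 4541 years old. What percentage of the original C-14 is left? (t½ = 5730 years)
N/N₀ = (1/2)^(t/t½) = 0.5773 = 57.7%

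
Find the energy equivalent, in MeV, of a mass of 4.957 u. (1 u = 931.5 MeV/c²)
E = mc² = 4617 MeV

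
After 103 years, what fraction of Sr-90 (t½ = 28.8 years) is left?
N/N₀ = (1/2)^(t/t½) = 0.08383 = 8.38%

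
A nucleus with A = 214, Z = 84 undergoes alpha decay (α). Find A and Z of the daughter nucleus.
Daughter: A = 210, Z = 82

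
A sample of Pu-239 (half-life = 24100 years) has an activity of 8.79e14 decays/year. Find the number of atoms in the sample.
N = A/λ = 3.056e19 atoms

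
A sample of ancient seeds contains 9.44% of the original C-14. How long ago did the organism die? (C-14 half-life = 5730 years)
Age = t½ × log₂(1/ratio) = 19510 years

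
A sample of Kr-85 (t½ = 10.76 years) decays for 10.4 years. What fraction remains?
N/N₀ = (1/2)^(t/t½) = 0.5117 = 51.2%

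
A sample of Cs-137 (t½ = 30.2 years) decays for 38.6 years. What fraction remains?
N/N₀ = (1/2)^(t/t½) = 0.4123 = 41.2%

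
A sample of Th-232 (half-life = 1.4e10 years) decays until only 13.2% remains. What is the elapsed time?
t = t½ × log₂(N₀/N) = 4.09e10 years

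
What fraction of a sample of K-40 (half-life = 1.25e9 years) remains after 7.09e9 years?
N/N₀ = (1/2)^(t/t½) = 0.01961 = 1.96%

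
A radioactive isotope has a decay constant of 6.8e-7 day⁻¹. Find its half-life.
t½ = ln(2)/λ = 1.019e6 days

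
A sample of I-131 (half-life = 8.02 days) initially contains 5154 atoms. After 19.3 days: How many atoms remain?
N = N₀(1/2)^(t/t½) = 972.1 atoms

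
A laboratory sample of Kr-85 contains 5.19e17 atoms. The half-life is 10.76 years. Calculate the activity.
A = λN = 3.343e16 decays/year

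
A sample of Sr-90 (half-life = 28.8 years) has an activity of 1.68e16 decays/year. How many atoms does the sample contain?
N = A/λ = 6.98e17 atoms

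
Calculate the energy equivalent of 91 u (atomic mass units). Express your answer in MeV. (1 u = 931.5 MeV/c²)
E = mc² = 84770 MeV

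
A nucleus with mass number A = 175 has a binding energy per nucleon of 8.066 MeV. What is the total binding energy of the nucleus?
B.E. = 8.066 × 175 = 1412 MeV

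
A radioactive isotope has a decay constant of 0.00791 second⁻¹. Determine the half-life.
t½ = ln(2)/λ = 87.63 seconds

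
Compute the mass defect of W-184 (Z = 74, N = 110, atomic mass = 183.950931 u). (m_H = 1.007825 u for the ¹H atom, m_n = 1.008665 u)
Δm = Z·m_H + N·m_n − M = 1.581 u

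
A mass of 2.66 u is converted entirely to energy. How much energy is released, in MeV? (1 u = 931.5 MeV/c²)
E = mc² = 2478 MeV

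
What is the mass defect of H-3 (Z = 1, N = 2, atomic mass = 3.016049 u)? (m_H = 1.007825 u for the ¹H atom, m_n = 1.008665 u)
Δm = Z·m_H + N·m_n − M = 0.009106 u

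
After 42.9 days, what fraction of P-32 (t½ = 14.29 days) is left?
N/N₀ = (1/2)^(t/t½) = 0.1248 = 12.5%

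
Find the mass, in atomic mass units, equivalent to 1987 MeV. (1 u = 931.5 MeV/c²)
m = E/c² = 2.133 u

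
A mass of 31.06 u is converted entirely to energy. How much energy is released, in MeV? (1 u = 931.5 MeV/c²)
E = mc² = 28930 MeV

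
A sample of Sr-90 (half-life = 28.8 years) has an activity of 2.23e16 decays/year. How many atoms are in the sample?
N = A/λ = 9.266e17 atoms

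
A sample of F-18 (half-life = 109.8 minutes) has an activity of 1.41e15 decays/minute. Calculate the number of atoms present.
N = A/λ = 2.234e17 atoms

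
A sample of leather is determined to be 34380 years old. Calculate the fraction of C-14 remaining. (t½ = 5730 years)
N/N₀ = (1/2)^(t/t½) = 0.01562 = 1.56%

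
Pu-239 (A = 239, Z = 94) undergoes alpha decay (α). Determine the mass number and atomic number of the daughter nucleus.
Daughter: A = 235, Z = 92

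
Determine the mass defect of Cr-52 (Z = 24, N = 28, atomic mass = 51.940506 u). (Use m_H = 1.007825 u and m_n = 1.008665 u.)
Δm = Z·m_H + N·m_n − M = 0.4899 u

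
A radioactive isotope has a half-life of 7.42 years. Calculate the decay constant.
λ = ln(2)/t½ = 0.09342 year⁻¹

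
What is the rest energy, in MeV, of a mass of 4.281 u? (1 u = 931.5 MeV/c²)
E = mc² = 3988 MeV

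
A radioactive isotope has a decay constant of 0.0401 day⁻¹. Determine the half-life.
t½ = ln(2)/λ = 17.29 days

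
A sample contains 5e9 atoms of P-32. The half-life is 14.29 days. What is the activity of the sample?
A = λN = 2.425e8 decays/day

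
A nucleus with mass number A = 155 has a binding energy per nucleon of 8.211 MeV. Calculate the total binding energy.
B.E. = 8.211 × 155 = 1273 MeV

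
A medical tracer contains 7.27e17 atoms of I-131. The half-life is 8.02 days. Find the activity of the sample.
A = λN = 6.283e16 decays/day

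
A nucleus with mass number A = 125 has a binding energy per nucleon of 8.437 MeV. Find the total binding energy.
B.E. = 8.437 × 125 = 1055 MeV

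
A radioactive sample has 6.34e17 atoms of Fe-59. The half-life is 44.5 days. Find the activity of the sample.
A = λN = 9.875e15 decays/day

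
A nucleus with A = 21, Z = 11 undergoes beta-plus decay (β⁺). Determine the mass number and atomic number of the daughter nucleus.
Daughter: A = 21, Z = 10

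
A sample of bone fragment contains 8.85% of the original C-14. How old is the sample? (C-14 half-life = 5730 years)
Age = t½ × log₂(1/ratio) = 20040 years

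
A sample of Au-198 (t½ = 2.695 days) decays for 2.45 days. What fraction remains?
N/N₀ = (1/2)^(t/t½) = 0.5325 = 53.3%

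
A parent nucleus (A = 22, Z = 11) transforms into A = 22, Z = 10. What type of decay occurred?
ΔA = 0, ΔZ = -1 ⇒ beta-plus decay (β⁺) or electron capture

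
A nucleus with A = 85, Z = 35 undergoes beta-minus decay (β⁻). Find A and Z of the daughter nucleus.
Daughter: A = 85, Z = 36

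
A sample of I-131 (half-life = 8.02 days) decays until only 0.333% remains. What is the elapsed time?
t = t½ × log₂(N₀/N) = 66.01 days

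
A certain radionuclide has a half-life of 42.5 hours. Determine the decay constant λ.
λ = ln(2)/t½ = 0.01631 hour⁻¹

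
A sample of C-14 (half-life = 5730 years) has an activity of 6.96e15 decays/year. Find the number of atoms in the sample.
N = A/λ = 5.754e19 atoms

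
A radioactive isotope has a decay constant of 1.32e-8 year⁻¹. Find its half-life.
t½ = ln(2)/λ = 5.251e7 years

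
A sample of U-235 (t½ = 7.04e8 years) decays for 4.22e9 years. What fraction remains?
N/N₀ = (1/2)^(t/t½) = 0.01569 = 1.57%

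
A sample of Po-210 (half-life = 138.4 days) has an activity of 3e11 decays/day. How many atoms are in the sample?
N = A/λ = 5.99e13 atoms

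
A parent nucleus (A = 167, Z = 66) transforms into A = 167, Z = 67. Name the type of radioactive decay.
ΔA = 0, ΔZ = +1 ⇒ beta-minus decay (β⁻)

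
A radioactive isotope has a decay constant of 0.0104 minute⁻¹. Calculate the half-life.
t½ = ln(2)/λ = 66.65 minutes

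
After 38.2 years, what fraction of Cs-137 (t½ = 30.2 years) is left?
N/N₀ = (1/2)^(t/t½) = 0.4161 = 41.6%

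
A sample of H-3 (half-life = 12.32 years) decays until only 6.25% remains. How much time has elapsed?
t = t½ × log₂(N₀/N) = 49.28 years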